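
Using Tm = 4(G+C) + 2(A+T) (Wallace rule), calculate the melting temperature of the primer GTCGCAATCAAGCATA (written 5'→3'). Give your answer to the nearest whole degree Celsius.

Base counts: A=6, T=3, G=3, C=4 (length 16).
Tm = 2·(6+3) + 4·(3+4) = 2·9 + 4·7 = 18 + 28 = 46°C.

46°C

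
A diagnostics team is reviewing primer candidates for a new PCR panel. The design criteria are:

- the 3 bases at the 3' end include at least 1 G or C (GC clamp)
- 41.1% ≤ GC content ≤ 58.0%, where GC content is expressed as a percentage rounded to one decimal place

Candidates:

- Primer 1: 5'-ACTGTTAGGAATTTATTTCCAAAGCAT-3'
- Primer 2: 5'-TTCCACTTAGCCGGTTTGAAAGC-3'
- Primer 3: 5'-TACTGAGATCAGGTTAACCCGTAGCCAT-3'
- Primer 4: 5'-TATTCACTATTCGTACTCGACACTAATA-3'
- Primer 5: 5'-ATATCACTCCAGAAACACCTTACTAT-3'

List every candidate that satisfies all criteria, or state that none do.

Primer 2 and Primer 3.

Primer 1 (27 nt, A=9 T=10 G=4 C=4): 3' end CAT has 1 G/C ✓; GC 8/27 = 29.6%, outside 41.1–58.0% ✗ — fails.
Primer 2 (23 nt, A=5 T=7 G=5 C=6): 3' end AGC has 2 G/C ✓; GC 11/23 = 47.8% ✓ — passes.
Primer 3 (28 nt, A=8 T=7 G=6 C=7): 3' end CAT has 1 G/C ✓; GC 13/28 = 46.4% ✓ — passes.
Primer 4 (28 nt, A=9 T=10 G=2 C=7): 3' end ATA has 0 G/C, need ≥1 ✗; GC 9/28 = 32.1%, outside 41.1–58.0% ✗ — fails.
Primer 5 (26 nt, A=10 T=7 G=1 C=8): 3' end TAT has 0 G/C, need ≥1 ✗; GC 9/26 = 34.6%, outside 41.1–58.0% ✗ — fails.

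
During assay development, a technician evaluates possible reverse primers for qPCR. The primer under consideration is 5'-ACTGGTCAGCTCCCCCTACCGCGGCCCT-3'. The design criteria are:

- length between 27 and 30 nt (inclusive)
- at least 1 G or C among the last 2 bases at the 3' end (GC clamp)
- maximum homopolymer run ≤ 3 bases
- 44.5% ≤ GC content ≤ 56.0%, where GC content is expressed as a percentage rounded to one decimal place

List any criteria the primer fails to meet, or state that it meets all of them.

Base counts: A=3, T=5, G=6, C=14 (length 28).
length: length 28 ✓
GC clamp: 3' end CT has 1 G/C ✓
homopolymer run: longest run = 5, exceeds 3 ✗
GC content: GC 20/28 = 71.4%, outside 44.5–56.0% ✗

Fails: homopolymer run, GC content.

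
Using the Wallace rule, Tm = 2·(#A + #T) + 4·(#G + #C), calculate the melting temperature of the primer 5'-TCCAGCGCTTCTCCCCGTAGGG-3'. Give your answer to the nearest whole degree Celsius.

74°C

Base counts: A=2, T=5, G=6, C=9 (length 22).
Tm = 2·(2+5) + 4·(6+9) = 2·7 + 4·15 = 14 + 60 = 74°C.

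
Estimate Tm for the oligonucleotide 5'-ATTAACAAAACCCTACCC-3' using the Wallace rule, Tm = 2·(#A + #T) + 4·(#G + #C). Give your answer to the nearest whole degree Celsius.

Base counts: A=8, T=3, G=0, C=7 (length 18).
Tm = 2·(8+3) + 4·(0+7) = 2·11 + 4·7 = 22 + 28 = 50°C.

50°C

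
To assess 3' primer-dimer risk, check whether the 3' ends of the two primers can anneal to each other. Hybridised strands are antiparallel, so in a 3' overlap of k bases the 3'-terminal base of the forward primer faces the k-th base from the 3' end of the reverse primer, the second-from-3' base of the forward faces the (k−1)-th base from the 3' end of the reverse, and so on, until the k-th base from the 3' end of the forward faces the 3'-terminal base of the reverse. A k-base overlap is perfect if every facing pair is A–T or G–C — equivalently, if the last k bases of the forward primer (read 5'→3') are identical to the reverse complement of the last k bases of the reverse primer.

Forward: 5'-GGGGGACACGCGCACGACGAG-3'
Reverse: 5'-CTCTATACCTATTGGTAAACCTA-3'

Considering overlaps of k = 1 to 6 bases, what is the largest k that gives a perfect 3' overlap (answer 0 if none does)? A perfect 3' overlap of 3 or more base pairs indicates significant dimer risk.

Last 6 bases (5'→3') — forward …GACGAG, reverse …AACCTA.
Reverse complement of the reverse primer's last 6 bases: TAGGTT; its first k bases are the reverse complement of the reverse primer's last k bases, so a perfect k-base overlap needs the forward primer's last k bases to equal them.
Comparing (forward last k vs required): k=1: G vs T ✗; k=2: AG vs TA ✗; k=3: GAG vs TAG ✗; k=4: CGAG vs TAGG ✗; k=5: ACGAG vs TAGGT ✗; k=6: GACGAG vs TAGGTT ✗.
No overlap length from 1 to 6 is perfect, so the longest perfect 3' overlap is 0.

Longest perfect overlap: 0 complementary base pairs; below the dimer-risk threshold (threshold 3).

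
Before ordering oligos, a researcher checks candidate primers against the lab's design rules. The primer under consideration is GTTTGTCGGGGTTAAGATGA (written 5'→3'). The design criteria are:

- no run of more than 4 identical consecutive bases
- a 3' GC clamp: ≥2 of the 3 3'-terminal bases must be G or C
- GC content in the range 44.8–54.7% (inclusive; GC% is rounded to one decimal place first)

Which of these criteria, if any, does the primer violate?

Base counts: A=4, T=7, G=8, C=1 (length 20).
homopolymer run: longest run = 4 ✓
GC clamp: 3' end TGA has 1 G/C, need ≥2 ✗
GC content: GC 9/20 = 45.0% ✓

Fails: GC clamp.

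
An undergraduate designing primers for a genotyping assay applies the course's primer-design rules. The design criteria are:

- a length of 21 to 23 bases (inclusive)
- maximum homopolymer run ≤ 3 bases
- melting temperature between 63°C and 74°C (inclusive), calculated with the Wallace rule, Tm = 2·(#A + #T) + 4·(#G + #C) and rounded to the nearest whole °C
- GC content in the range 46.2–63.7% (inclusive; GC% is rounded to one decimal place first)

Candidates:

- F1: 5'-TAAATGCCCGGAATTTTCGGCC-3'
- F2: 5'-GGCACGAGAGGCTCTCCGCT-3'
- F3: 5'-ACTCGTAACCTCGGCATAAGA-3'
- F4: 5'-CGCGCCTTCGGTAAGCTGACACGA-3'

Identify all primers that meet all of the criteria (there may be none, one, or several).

None of the candidates satisfy all criteria.

F1 (22 nt, A=5 T=6 G=5 C=6): length 22 ✓; longest run = 4, exceeds 3 ✗; Tm = 2·11 + 4·11 = 66°C ✓; GC 11/22 = 50.0% ✓ — fails.
F2 (20 nt, A=3 T=3 G=7 C=7): length 20, outside 21–23 ✗; longest run = 2 ✓; Tm = 2·6 + 4·14 = 68°C ✓; GC 14/20 = 70.0%, outside 46.2–63.7% ✗ — fails.
F3 (21 nt, A=7 T=4 G=4 C=6): length 21 ✓; longest run = 2 ✓; Tm = 2·11 + 4·10 = 62°C, outside 63–74°C ✗; GC 10/21 = 47.6% ✓ — fails.
F4 (24 nt, A=5 T=4 G=7 C=8): length 24, outside 21–23 ✗; longest run = 2 ✓; Tm = 2·9 + 4·15 = 78°C, outside 63–74°C ✗; GC 15/24 = 62.5% ✓ — fails.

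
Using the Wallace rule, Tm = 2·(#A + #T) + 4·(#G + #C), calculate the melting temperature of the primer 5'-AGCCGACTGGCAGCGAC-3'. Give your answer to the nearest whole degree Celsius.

58°C

Base counts: A=4, T=1, G=6, C=6 (length 17).
Tm = 2·(4+1) + 4·(6+6) = 2·5 + 4·12 = 10 + 48 = 58°C.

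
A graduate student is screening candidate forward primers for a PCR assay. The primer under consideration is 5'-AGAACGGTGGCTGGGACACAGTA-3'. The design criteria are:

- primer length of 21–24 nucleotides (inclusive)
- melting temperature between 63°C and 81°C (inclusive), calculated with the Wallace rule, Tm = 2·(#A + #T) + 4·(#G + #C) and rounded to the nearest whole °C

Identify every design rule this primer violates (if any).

Meets all criteria.

Base counts: A=7, T=3, G=9, C=4 (length 23).
length: length 23 ✓
Tm: Tm = 2·10 + 4·13 = 72°C ✓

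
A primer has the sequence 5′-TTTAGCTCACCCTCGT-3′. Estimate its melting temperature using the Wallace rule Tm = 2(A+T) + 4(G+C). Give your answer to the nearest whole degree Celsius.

48°C

Base counts: A=2, T=6, G=2, C=6 (length 16).
Tm = 2·(2+6) + 4·(2+6) = 2·8 + 4·8 = 16 + 32 = 48°C.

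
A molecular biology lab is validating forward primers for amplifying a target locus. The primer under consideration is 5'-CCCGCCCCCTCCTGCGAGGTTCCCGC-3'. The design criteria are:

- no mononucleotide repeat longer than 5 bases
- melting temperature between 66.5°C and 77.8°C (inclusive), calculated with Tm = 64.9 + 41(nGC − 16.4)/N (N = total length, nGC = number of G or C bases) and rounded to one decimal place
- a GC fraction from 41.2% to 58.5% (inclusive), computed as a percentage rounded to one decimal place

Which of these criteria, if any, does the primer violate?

Fails: GC content.

Base counts: A=1, T=4, G=6, C=15 (length 26).
homopolymer run: longest run = 5 ✓
Tm: Tm = 64.9 + 41·(21 − 16.4)/26 = 72.2°C ✓
GC content: GC 21/26 = 80.8%, outside 41.2–58.5% ✗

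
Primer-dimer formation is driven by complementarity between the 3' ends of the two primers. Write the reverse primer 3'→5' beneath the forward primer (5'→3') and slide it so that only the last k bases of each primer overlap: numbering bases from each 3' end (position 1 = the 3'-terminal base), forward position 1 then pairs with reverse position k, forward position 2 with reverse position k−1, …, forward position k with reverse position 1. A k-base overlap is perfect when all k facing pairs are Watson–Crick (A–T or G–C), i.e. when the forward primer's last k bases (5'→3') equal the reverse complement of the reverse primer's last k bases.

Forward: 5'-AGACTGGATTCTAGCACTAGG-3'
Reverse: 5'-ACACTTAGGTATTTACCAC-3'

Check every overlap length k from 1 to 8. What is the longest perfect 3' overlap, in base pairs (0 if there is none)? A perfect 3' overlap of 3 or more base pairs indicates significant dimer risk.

Last 8 bases (5'→3') — forward …GCACTAGG, reverse …TTTACCAC.
Reverse complement of the reverse primer's last 8 bases: GTGGTAAA; its first k bases are the reverse complement of the reverse primer's last k bases, so a perfect k-base overlap needs the forward primer's last k bases to equal them.
Comparing (forward last k vs required): k=1: G vs G ✓; k=2: GG vs GT ✗; k=3: AGG vs GTG ✗; k=4: TAGG vs GTGG ✗; k=5: CTAGG vs GTGGT ✗; k=6: ACTAGG vs GTGGTA ✗; k=7: CACTAGG vs GTGGTAA ✗; k=8: GCACTAGG vs GTGGTAAA ✗.
Only k = 1 is perfect, so the longest perfect 3' overlap is 1.

Longest perfect overlap: 1 complementary base pair; below the dimer-risk threshold (threshold 3).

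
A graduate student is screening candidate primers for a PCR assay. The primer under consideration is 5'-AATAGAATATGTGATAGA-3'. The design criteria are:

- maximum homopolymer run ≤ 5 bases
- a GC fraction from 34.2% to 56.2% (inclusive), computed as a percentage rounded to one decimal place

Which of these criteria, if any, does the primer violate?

Fails: GC content.

Base counts: A=9, T=5, G=4, C=0 (length 18).
homopolymer run: longest run = 2 ✓
GC content: GC 4/18 = 22.2%, outside 34.2–56.2% ✗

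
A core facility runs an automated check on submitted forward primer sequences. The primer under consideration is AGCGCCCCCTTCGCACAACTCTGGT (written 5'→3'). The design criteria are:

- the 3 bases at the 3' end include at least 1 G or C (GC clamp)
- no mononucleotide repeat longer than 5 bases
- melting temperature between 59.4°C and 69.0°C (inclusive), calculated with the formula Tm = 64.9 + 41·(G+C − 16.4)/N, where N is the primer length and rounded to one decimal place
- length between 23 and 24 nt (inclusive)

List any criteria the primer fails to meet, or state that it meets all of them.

Fails: length.

Base counts: A=4, T=5, G=5, C=11 (length 25).
GC clamp: 3' end GGT has 2 G/C ✓
homopolymer run: longest run = 5 ✓
Tm: Tm = 64.9 + 41·(16 − 16.4)/25 = 64.2°C ✓
length: length 25, outside 23–24 ✗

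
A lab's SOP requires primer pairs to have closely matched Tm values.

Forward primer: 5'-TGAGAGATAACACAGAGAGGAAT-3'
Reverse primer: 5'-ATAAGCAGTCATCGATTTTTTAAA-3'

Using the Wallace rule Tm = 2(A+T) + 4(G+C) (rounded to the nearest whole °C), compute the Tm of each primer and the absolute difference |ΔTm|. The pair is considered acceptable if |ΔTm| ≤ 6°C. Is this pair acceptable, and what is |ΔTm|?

Forward: A=11 T=3 G=7 C=2 → Tm = 2·14 + 4·9 = 64°C.
Reverse: A=9 T=9 G=3 C=3 → Tm = 2·18 + 4·6 = 60°C.
|ΔTm| = |64 − 60| = 4°C, ≤ 6°C.

|ΔTm| = 4°C; the pair is acceptable.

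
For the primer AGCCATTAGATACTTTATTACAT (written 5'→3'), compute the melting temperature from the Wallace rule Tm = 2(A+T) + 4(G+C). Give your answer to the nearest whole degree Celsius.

Base counts: A=8, T=9, G=2, C=4 (length 23).
Tm = 2·(8+9) + 4·(2+4) = 2·17 + 4·6 = 34 + 24 = 58°C.

58°C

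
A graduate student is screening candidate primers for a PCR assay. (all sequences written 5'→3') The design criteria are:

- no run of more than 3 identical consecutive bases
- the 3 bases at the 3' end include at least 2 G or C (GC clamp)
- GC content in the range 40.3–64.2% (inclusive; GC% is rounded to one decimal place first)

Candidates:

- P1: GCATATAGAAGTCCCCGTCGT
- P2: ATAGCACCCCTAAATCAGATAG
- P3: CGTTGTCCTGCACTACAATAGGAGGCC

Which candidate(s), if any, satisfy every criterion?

P3 only.

P1 (21 nt, A=5 T=5 G=5 C=6): longest run = 4, exceeds 3 ✗; 3' end CGT has 2 G/C ✓; GC 11/21 = 52.4% ✓ — fails.
P2 (22 nt, A=9 T=4 G=3 C=6): longest run = 4, exceeds 3 ✗; 3' end TAG has 1 G/C, need ≥2 ✗; GC 9/22 = 40.9% ✓ — fails.
P3 (27 nt, A=6 T=6 G=7 C=8): longest run = 2 ✓; 3' end GCC has 3 G/C ✓; GC 15/27 = 55.6% ✓ — passes.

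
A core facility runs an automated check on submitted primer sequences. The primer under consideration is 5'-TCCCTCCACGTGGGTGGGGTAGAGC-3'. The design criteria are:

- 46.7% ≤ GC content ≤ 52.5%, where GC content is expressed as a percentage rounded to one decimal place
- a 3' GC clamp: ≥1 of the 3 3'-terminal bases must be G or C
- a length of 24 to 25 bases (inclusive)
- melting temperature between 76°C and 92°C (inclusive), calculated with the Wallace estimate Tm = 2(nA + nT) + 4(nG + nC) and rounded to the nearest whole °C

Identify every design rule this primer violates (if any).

Fails: GC content.

Base counts: A=3, T=5, G=10, C=7 (length 25).
GC content: GC 17/25 = 68.0%, outside 46.7–52.5% ✗
GC clamp: 3' end AGC has 2 G/C ✓
length: length 25 ✓
Tm: Tm = 2·8 + 4·17 = 84°C ✓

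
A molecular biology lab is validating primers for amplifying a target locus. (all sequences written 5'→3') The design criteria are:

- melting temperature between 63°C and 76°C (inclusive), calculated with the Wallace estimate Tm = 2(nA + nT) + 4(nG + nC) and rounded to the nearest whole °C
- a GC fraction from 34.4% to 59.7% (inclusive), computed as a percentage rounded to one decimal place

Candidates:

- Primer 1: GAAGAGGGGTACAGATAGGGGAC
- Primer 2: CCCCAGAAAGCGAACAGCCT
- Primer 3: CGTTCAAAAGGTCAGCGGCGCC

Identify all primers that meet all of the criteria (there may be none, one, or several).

Primer 1 only.

Primer 1 (23 nt, A=8 T=2 G=11 C=2): Tm = 2·10 + 4·13 = 72°C ✓; GC 13/23 = 56.5% ✓ — passes.
Primer 2 (20 nt, A=7 T=1 G=4 C=8): Tm = 2·8 + 4·12 = 64°C ✓; GC 12/20 = 60.0%, outside 34.4–59.7% ✗ — fails.
Primer 3 (22 nt, A=5 T=3 G=7 C=7): Tm = 2·8 + 4·14 = 72°C ✓; GC 14/22 = 63.6%, outside 34.4–59.7% ✗ — fails.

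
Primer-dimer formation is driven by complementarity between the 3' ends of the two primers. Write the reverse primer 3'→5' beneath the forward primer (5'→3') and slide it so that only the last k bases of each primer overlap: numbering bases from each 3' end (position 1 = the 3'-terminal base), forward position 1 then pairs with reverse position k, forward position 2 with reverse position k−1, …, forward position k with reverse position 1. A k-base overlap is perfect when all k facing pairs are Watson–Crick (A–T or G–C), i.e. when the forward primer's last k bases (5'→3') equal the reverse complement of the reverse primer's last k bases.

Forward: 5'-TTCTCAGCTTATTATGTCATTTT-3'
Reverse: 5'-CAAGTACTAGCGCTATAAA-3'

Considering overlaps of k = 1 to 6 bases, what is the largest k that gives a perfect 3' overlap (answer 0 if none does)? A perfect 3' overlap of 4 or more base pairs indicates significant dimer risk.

Last 6 bases (5'→3') — forward …CATTTT, reverse …TATAAA.
Reverse complement of the reverse primer's last 6 bases: TTTATA; its first k bases are the reverse complement of the reverse primer's last k bases, so a perfect k-base overlap needs the forward primer's last k bases to equal them.
Comparing (forward last k vs required): k=1: T vs T ✓; k=2: TT vs TT ✓; k=3: TTT vs TTT ✓; k=4: TTTT vs TTTA ✗; k=5: ATTTT vs TTTAT ✗; k=6: CATTTT vs TTTATA ✗.
Perfect overlaps at k = 1, 2, 3; the largest is 3.

Longest perfect overlap: 3 complementary base pairs; below the dimer-risk threshold (threshold 4).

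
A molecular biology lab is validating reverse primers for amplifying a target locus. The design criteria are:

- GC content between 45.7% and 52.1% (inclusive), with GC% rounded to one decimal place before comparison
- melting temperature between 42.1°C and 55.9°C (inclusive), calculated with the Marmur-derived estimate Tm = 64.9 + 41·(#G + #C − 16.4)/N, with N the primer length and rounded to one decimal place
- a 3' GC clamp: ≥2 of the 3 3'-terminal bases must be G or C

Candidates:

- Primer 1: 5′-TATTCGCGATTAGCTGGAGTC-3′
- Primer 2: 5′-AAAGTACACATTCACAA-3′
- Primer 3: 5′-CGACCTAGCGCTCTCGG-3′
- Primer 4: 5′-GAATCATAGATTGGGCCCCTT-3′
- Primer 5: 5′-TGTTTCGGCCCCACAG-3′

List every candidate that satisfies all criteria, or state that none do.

Primer 1 only.

Primer 1 (21 nt, A=4 T=7 G=6 C=4): GC 10/21 = 47.6% ✓; Tm = 64.9 + 41·(10 − 16.4)/21 = 52.4°C ✓; 3' end GTC has 2 G/C ✓ — passes.
Primer 2 (17 nt, A=9 T=3 G=1 C=4): GC 5/17 = 29.4%, outside 45.7–52.1% ✗; Tm = 64.9 + 41·(5 − 16.4)/17 = 37.4°C, outside 42.1–55.9°C ✗; 3' end CAA has 1 G/C, need ≥2 ✗ — fails.
Primer 3 (17 nt, A=2 T=3 G=5 C=7): GC 12/17 = 70.6%, outside 45.7–52.1% ✗; Tm = 64.9 + 41·(12 − 16.4)/17 = 54.3°C ✓; 3' end CGG has 3 G/C ✓ — fails.
Primer 4 (21 nt, A=5 T=6 G=5 C=5): GC 10/21 = 47.6% ✓; Tm = 64.9 + 41·(10 − 16.4)/21 = 52.4°C ✓; 3' end CTT has 1 G/C, need ≥2 ✗ — fails.
Primer 5 (16 nt, A=2 T=4 G=4 C=6): GC 10/16 = 62.5%, outside 45.7–52.1% ✗; Tm = 64.9 + 41·(10 − 16.4)/16 = 48.5°C ✓; 3' end CAG has 2 G/C ✓ — fails.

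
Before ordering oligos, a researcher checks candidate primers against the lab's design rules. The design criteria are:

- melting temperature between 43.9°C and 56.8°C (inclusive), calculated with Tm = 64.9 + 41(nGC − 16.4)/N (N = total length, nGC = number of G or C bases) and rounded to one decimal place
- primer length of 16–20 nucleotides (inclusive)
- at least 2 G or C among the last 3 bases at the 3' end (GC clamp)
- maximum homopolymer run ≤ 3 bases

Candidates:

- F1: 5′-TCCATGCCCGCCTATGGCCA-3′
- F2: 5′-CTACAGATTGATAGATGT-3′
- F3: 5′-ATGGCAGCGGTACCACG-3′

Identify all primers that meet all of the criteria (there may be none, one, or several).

F1 (20 nt, A=3 T=4 G=4 C=9): Tm = 64.9 + 41·(13 − 16.4)/20 = 57.9°C, outside 43.9–56.8°C ✗; length 20 ✓; 3' end CCA has 2 G/C ✓; longest run = 3 ✓ — fails.
F2 (18 nt, A=6 T=6 G=4 C=2): Tm = 64.9 + 41·(6 − 16.4)/18 = 41.2°C, outside 43.9–56.8°C ✗; length 18 ✓; 3' end TGT has 1 G/C, need ≥2 ✗; longest run = 2 ✓ — fails.
F3 (17 nt, A=4 T=2 G=6 C=5): Tm = 64.9 + 41·(11 − 16.4)/17 = 51.9°C ✓; length 17 ✓; 3' end ACG has 2 G/C ✓; longest run = 2 ✓ — passes.

F3 only.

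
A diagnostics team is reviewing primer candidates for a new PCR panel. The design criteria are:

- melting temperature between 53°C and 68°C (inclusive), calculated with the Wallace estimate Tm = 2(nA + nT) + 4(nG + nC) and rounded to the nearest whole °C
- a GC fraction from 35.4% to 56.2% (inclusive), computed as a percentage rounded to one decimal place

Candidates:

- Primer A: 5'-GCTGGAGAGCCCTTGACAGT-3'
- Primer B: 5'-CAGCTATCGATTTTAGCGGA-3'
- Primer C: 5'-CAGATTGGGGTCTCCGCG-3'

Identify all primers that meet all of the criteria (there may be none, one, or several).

Primer B only.

Primer A (20 nt, A=4 T=4 G=7 C=5): Tm = 2·8 + 4·12 = 64°C ✓; GC 12/20 = 60.0%, outside 35.4–56.2% ✗ — fails.
Primer B (20 nt, A=5 T=6 G=5 C=4): Tm = 2·11 + 4·9 = 58°C ✓; GC 9/20 = 45.0% ✓ — passes.
Primer C (18 nt, A=2 T=4 G=7 C=5): Tm = 2·6 + 4·12 = 60°C ✓; GC 12/18 = 66.7%, outside 35.4–56.2% ✗ — fails.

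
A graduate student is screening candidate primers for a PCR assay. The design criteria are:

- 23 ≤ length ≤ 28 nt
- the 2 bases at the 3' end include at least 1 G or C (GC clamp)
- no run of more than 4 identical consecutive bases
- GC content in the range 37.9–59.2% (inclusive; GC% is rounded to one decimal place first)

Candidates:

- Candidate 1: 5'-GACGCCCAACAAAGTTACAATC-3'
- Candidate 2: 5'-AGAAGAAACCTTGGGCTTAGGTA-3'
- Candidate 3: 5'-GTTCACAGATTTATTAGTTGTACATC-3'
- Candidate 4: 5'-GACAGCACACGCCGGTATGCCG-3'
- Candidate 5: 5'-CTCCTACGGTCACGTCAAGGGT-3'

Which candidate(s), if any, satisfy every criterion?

None of the candidates satisfy all criteria.

Candidate 1 (22 nt, A=9 T=3 G=3 C=7): length 22, outside 23–28 ✗; 3' end TC has 1 G/C ✓; longest run = 3 ✓; GC 10/22 = 45.5% ✓ — fails.
Candidate 2 (23 nt, A=8 T=5 G=7 C=3): length 23 ✓; 3' end TA has 0 G/C, need ≥1 ✗; longest run = 3 ✓; GC 10/23 = 43.5% ✓ — fails.
Candidate 3 (26 nt, A=7 T=11 G=4 C=4): length 26 ✓; 3' end TC has 1 G/C ✓; longest run = 3 ✓; GC 8/26 = 30.8%, outside 37.9–59.2% ✗ — fails.
Candidate 4 (22 nt, A=5 T=2 G=7 C=8): length 22, outside 23–28 ✗; 3' end CG has 2 G/C ✓; longest run = 2 ✓; GC 15/22 = 68.2%, outside 37.9–59.2% ✗ — fails.
Candidate 5 (22 nt, A=4 T=5 G=6 C=7): length 22, outside 23–28 ✗; 3' end GT has 1 G/C ✓; longest run = 3 ✓; GC 13/22 = 59.1% ✓ — fails.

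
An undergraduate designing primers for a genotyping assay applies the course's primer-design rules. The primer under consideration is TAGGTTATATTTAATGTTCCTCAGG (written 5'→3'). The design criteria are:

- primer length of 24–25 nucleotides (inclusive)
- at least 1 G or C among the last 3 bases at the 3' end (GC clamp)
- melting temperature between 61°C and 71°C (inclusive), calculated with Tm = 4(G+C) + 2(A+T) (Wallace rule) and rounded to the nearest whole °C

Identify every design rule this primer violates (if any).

Meets all criteria.

Base counts: A=6, T=11, G=5, C=3 (length 25).
length: length 25 ✓
GC clamp: 3' end AGG has 2 G/C ✓
Tm: Tm = 2·17 + 4·8 = 66°C ✓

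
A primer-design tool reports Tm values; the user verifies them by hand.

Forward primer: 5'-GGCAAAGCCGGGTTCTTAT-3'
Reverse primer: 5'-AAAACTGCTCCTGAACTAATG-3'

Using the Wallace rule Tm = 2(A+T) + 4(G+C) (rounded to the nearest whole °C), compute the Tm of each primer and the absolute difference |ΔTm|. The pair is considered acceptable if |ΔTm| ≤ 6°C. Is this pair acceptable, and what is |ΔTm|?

Forward: A=4 T=5 G=6 C=4 → Tm = 2·9 + 4·10 = 58°C.
Reverse: A=8 T=5 G=3 C=5 → Tm = 2·13 + 4·8 = 58°C.
|ΔTm| = |58 − 58| = 0°C, ≤ 6°C.

|ΔTm| = 0°C; the pair is acceptable.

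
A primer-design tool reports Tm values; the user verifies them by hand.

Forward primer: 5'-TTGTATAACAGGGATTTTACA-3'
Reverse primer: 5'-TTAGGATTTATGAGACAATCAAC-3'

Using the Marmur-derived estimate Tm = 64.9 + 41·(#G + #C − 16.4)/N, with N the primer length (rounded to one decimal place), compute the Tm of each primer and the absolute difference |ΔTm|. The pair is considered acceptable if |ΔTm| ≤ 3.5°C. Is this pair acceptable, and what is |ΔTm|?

|ΔTm| = 3.5°C; the pair is acceptable.

Forward: G+C = 6, N = 21 → Tm = 64.9 + 41·(6 − 16.4)/21 = 44.6°C.
Reverse: G+C = 7, N = 23 → Tm = 64.9 + 41·(7 − 16.4)/23 = 48.1°C.
|ΔTm| = |44.6 − 48.1| = 3.5°C, ≤ 3.5°C.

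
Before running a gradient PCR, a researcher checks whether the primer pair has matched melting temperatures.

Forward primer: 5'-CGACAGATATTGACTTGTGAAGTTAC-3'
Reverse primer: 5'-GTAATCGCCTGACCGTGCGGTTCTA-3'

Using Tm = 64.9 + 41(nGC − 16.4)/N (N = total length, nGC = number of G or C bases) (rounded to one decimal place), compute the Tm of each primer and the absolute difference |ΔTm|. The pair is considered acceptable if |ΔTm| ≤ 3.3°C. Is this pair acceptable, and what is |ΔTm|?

|ΔTm| = 6.2°C; the pair is not acceptable.

Forward: G+C = 10, N = 26 → Tm = 64.9 + 41·(10 − 16.4)/26 = 54.8°C.
Reverse: G+C = 14, N = 25 → Tm = 64.9 + 41·(14 − 16.4)/25 = 61.0°C.
|ΔTm| = |54.8 − 61.0| = 6.2°C, > 3.3°C.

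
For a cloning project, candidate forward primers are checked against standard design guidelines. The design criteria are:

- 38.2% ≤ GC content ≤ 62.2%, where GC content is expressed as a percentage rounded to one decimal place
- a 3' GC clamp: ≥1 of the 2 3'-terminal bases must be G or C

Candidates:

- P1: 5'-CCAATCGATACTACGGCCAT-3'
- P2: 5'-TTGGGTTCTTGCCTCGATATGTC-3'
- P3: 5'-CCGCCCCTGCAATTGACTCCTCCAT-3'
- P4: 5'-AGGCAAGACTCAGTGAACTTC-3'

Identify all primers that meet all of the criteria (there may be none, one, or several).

P2 and P4.

P1 (20 nt, A=6 T=4 G=3 C=7): GC 10/20 = 50.0% ✓; 3' end AT has 0 G/C, need ≥1 ✗ — fails.
P2 (23 nt, A=2 T=10 G=6 C=5): GC 11/23 = 47.8% ✓; 3' end TC has 1 G/C ✓ — passes.
P3 (25 nt, A=4 T=6 G=3 C=12): GC 15/25 = 60.0% ✓; 3' end AT has 0 G/C, need ≥1 ✗ — fails.
P4 (21 nt, A=7 T=4 G=5 C=5): GC 10/21 = 47.6% ✓; 3' end TC has 1 G/C ✓ — passes.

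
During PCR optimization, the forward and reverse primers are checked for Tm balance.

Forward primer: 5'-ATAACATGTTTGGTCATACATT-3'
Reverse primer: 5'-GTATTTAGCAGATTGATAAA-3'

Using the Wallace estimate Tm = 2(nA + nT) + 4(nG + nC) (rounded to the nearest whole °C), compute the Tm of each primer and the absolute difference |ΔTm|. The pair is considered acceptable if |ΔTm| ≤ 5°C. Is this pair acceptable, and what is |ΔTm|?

|ΔTm| = 6°C; the pair is not acceptable.

Forward: A=7 T=9 G=3 C=3 → Tm = 2·16 + 4·6 = 56°C.
Reverse: A=8 T=7 G=4 C=1 → Tm = 2·15 + 4·5 = 50°C.
|ΔTm| = |56 − 50| = 6°C, > 5°C.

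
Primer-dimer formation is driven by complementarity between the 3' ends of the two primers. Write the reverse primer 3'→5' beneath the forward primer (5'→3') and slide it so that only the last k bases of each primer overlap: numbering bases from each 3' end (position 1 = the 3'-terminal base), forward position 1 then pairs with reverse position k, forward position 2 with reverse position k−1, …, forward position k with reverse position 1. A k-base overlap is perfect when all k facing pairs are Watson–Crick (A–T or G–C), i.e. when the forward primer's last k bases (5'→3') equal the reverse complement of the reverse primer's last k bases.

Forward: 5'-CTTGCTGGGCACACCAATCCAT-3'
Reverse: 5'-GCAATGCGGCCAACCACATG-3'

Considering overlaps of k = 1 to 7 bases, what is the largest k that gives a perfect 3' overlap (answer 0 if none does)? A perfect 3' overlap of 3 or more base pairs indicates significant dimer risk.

Last 7 bases (5'→3') — forward …AATCCAT, reverse …CCACATG.
Reverse complement of the reverse primer's last 7 bases: CATGTGG; its first k bases are the reverse complement of the reverse primer's last k bases, so a perfect k-base overlap needs the forward primer's last k bases to equal them.
Comparing (forward last k vs required): k=1: T vs C ✗; k=2: AT vs CA ✗; k=3: CAT vs CAT ✓; k=4: CCAT vs CATG ✗; k=5: TCCAT vs CATGT ✗; k=6: ATCCAT vs CATGTG ✗; k=7: AATCCAT vs CATGTGG ✗.
Only k = 3 is perfect, so the longest perfect 3' overlap is 3.

Longest perfect overlap: 3 complementary base pairs; significant dimer risk (threshold 3).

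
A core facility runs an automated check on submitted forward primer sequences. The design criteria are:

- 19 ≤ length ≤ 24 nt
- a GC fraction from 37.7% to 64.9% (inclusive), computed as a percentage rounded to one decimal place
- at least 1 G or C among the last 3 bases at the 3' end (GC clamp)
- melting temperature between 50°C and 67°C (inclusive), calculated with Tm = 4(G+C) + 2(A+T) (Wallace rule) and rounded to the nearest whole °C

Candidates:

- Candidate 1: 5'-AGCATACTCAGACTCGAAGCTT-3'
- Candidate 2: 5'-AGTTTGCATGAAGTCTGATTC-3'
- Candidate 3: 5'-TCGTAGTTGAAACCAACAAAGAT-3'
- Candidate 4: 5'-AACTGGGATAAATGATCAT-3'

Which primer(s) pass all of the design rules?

Candidate 1 (22 nt, A=7 T=5 G=4 C=6): length 22 ✓; GC 10/22 = 45.5% ✓; 3' end CTT has 1 G/C ✓; Tm = 2·12 + 4·10 = 64°C ✓ — passes.
Candidate 2 (21 nt, A=5 T=8 G=5 C=3): length 21 ✓; GC 8/21 = 38.1% ✓; 3' end TTC has 1 G/C ✓; Tm = 2·13 + 4·8 = 58°C ✓ — passes.
Candidate 3 (23 nt, A=10 T=5 G=4 C=4): length 23 ✓; GC 8/23 = 34.8%, outside 37.7–64.9% ✗; 3' end GAT has 1 G/C ✓; Tm = 2·15 + 4·8 = 62°C ✓ — fails.
Candidate 4 (19 nt, A=8 T=5 G=4 C=2): length 19 ✓; GC 6/19 = 31.6%, outside 37.7–64.9% ✗; 3' end CAT has 1 G/C ✓; Tm = 2·13 + 4·6 = 50°C ✓ — fails.

Candidate 1 and Candidate 2.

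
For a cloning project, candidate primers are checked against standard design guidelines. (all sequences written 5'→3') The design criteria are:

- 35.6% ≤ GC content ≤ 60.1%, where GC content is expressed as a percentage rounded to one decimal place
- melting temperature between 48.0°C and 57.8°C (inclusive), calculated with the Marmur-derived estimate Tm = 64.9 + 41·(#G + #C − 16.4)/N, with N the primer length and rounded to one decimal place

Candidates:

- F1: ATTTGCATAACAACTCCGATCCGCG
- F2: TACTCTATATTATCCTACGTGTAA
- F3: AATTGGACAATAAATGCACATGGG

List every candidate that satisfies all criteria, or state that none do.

F1 and F3.

F1 (25 nt, A=7 T=6 G=4 C=8): GC 12/25 = 48.0% ✓; Tm = 64.9 + 41·(12 − 16.4)/25 = 57.7°C ✓ — passes.
F2 (24 nt, A=7 T=10 G=2 C=5): GC 7/24 = 29.2%, outside 35.6–60.1% ✗; Tm = 64.9 + 41·(7 − 16.4)/24 = 48.8°C ✓ — fails.
F3 (24 nt, A=10 T=5 G=6 C=3): GC 9/24 = 37.5% ✓; Tm = 64.9 + 41·(9 − 16.4)/24 = 52.3°C ✓ — passes.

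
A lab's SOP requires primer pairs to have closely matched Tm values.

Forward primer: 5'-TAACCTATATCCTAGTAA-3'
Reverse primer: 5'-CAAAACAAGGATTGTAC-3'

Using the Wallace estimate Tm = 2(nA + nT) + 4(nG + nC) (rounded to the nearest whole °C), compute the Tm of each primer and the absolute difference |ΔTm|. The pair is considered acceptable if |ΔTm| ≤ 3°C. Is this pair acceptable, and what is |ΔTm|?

Forward: A=7 T=6 G=1 C=4 → Tm = 2·13 + 4·5 = 46°C.
Reverse: A=8 T=3 G=3 C=3 → Tm = 2·11 + 4·6 = 46°C.
|ΔTm| = |46 − 46| = 0°C, ≤ 3°C.

|ΔTm| = 0°C; the pair is acceptable.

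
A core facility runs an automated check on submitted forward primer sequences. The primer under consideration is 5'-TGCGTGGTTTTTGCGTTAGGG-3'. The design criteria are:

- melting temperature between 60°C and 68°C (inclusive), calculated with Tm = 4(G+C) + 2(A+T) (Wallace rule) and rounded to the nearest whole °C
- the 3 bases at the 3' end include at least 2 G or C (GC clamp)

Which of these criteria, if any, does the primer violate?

Meets all criteria.

Base counts: A=1, T=9, G=9, C=2 (length 21).
Tm: Tm = 2·10 + 4·11 = 64°C ✓
GC clamp: 3' end GGG has 3 G/C ✓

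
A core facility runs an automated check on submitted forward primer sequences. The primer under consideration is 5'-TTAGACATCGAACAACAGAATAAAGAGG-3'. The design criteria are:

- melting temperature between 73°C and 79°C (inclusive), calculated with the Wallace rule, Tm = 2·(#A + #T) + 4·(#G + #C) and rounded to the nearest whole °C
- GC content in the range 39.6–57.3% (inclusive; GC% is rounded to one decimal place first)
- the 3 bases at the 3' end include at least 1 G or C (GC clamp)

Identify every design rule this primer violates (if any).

Base counts: A=14, T=4, G=6, C=4 (length 28).
Tm: Tm = 2·18 + 4·10 = 76°C ✓
GC content: GC 10/28 = 35.7%, outside 39.6–57.3% ✗
GC clamp: 3' end AGG has 2 G/C ✓

Fails: GC content.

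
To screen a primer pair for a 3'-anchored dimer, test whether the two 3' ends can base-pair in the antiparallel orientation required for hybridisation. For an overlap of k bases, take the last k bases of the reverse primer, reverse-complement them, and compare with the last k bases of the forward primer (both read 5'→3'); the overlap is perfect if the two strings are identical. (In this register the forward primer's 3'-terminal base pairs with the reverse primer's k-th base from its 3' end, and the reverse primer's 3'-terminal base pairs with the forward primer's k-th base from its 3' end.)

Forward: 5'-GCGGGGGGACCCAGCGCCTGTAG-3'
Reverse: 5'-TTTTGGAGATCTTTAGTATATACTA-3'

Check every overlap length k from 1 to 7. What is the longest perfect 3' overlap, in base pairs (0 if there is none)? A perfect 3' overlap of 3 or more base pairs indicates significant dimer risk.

Longest perfect overlap: 3 complementary base pairs; significant dimer risk (threshold 3).

Last 7 bases (5'→3') — forward …CCTGTAG, reverse …TATACTA.
Reverse complement of the reverse primer's last 7 bases: TAGTATA; its first k bases are the reverse complement of the reverse primer's last k bases, so a perfect k-base overlap needs the forward primer's last k bases to equal them.
Comparing (forward last k vs required): k=1: G vs T ✗; k=2: AG vs TA ✗; k=3: TAG vs TAG ✓; k=4: GTAG vs TAGT ✗; k=5: TGTAG vs TAGTA ✗; k=6: CTGTAG vs TAGTAT ✗; k=7: CCTGTAG vs TAGTATA ✗.
Only k = 3 is perfect, so the longest perfect 3' overlap is 3.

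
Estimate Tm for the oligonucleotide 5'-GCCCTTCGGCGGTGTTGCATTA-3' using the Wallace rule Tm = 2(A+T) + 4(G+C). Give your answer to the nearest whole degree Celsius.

Base counts: A=2, T=7, G=7, C=6 (length 22).
Tm = 2·(2+7) + 4·(7+6) = 2·9 + 4·13 = 18 + 52 = 70°C.

70°C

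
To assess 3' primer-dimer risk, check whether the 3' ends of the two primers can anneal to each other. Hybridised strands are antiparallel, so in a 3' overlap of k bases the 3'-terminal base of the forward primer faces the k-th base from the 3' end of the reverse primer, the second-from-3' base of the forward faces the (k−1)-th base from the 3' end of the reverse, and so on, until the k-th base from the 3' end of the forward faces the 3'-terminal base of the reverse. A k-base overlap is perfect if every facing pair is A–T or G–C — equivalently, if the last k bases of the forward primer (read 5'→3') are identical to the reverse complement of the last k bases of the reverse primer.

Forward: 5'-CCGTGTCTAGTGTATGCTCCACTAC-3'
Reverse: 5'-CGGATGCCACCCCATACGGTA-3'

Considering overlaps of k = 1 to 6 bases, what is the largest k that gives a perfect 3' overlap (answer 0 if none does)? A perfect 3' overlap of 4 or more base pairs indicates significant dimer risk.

Longest perfect overlap: 3 complementary base pairs; below the dimer-risk threshold (threshold 4).

Last 6 bases (5'→3') — forward …CACTAC, reverse …ACGGTA.
Reverse complement of the reverse primer's last 6 bases: TACCGT; its first k bases are the reverse complement of the reverse primer's last k bases, so a perfect k-base overlap needs the forward primer's last k bases to equal them.
Comparing (forward last k vs required): k=1: C vs T ✗; k=2: AC vs TA ✗; k=3: TAC vs TAC ✓; k=4: CTAC vs TACC ✗; k=5: ACTAC vs TACCG ✗; k=6: CACTAC vs TACCGT ✗.
Only k = 3 is perfect, so the longest perfect 3' overlap is 3.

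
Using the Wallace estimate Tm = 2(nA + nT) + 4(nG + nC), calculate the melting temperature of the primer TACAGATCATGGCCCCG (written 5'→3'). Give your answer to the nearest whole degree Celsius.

54°C

Base counts: A=4, T=3, G=4, C=6 (length 17).
Tm = 2·(4+3) + 4·(4+6) = 2·7 + 4·10 = 14 + 40 = 54°C.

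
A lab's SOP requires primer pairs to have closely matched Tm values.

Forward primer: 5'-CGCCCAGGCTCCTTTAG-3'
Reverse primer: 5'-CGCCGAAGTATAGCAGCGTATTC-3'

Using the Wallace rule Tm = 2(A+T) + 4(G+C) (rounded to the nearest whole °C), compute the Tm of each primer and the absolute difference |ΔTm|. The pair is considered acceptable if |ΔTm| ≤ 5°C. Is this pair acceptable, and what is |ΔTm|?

Forward: A=2 T=4 G=4 C=7 → Tm = 2·6 + 4·11 = 56°C.
Reverse: A=6 T=5 G=6 C=6 → Tm = 2·11 + 4·12 = 70°C.
|ΔTm| = |56 − 70| = 14°C, > 5°C.

|ΔTm| = 14°C; the pair is not acceptable.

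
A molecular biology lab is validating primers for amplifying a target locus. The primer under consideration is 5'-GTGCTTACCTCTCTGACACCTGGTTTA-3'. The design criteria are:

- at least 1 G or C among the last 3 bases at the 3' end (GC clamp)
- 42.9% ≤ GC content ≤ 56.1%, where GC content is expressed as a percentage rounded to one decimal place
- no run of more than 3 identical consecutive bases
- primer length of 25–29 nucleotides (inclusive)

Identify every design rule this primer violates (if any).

Fails: GC clamp.

Base counts: A=4, T=10, G=5, C=8 (length 27).
GC clamp: 3' end TTA has 0 G/C, need ≥1 ✗
GC content: GC 13/27 = 48.1% ✓
homopolymer run: longest run = 3 ✓
length: length 27 ✓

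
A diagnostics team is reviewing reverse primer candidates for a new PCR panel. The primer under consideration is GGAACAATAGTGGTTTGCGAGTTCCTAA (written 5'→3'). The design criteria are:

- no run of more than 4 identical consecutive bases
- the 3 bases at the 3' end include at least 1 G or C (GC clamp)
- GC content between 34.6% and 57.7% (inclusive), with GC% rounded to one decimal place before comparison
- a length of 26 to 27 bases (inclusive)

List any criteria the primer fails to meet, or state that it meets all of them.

Base counts: A=8, T=8, G=8, C=4 (length 28).
homopolymer run: longest run = 3 ✓
GC clamp: 3' end TAA has 0 G/C, need ≥1 ✗
GC content: GC 12/28 = 42.9% ✓
length: length 28, outside 26–27 ✗

Fails: GC clamp, length.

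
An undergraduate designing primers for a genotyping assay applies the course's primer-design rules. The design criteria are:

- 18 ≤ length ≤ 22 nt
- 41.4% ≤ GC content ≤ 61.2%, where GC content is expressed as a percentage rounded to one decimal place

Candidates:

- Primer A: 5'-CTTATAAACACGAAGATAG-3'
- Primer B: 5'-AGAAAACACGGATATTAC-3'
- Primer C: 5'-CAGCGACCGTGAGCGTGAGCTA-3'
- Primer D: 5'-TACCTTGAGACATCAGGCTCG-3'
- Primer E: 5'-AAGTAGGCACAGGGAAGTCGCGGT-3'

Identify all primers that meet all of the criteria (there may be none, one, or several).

Primer D only.

Primer A (19 nt, A=9 T=4 G=3 C=3): length 19 ✓; GC 6/19 = 31.6%, outside 41.4–61.2% ✗ — fails.
Primer B (18 nt, A=9 T=3 G=3 C=3): length 18 ✓; GC 6/18 = 33.3%, outside 41.4–61.2% ✗ — fails.
Primer C (22 nt, A=5 T=3 G=8 C=6): length 22 ✓; GC 14/22 = 63.6%, outside 41.4–61.2% ✗ — fails.
Primer D (21 nt, A=5 T=5 G=5 C=6): length 21 ✓; GC 11/21 = 52.4% ✓ — passes.
Primer E (24 nt, A=7 T=3 G=10 C=4): length 24, outside 18–22 ✗; GC 14/24 = 58.3% ✓ — fails.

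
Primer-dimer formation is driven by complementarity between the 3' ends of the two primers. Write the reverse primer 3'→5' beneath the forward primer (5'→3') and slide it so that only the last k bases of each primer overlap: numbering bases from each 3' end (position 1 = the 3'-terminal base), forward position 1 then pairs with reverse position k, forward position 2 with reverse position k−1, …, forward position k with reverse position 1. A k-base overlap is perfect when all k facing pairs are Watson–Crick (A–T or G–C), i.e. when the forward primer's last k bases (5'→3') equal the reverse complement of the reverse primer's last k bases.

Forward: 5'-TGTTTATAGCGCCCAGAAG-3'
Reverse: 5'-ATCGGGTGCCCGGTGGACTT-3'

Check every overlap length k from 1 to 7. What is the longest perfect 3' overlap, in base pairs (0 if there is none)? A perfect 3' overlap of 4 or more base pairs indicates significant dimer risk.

Last 7 bases (5'→3') — forward …CCAGAAG, reverse …TGGACTT.
Reverse complement of the reverse primer's last 7 bases: AAGTCCA; its first k bases are the reverse complement of the reverse primer's last k bases, so a perfect k-base overlap needs the forward primer's last k bases to equal them.
Comparing (forward last k vs required): k=1: G vs A ✗; k=2: AG vs AA ✗; k=3: AAG vs AAG ✓; k=4: GAAG vs AAGT ✗; k=5: AGAAG vs AAGTC ✗; k=6: CAGAAG vs AAGTCC ✗; k=7: CCAGAAG vs AAGTCCA ✗.
Only k = 3 is perfect, so the longest perfect 3' overlap is 3.

Longest perfect overlap: 3 complementary base pairs; below the dimer-risk threshold (threshold 4).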